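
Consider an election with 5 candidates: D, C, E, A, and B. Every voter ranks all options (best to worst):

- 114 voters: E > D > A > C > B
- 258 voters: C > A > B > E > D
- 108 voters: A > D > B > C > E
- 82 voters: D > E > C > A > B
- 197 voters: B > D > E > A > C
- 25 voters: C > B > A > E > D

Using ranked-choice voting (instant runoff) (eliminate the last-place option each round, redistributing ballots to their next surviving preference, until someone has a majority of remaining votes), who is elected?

C

Round 1: D 82, C 283, E 114, A 108, B 197. Eliminate D.
Round 2: C 283, E 196, A 108, B 197. Eliminate A.
Round 3: C 283, E 196, B 305. Eliminate E.
Round 4: C 479, B 305. C has a majority.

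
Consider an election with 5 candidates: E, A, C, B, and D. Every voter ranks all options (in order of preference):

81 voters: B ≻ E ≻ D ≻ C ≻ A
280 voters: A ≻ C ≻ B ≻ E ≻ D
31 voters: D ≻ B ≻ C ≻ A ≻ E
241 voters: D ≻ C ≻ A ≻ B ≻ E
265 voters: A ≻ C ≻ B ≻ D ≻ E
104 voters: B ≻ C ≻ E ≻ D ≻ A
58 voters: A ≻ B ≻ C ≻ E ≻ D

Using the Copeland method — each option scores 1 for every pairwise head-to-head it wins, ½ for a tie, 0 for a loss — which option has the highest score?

E: loses to A, C, B, and D → score 0.
A: beats E, C, B, and D → score 4.
C: beats E, B, and D; loses to A → score 3.
B: beats E and D; loses to A and C → score 2.
D: beats E; loses to A, C, and B → score 1.
A has the best pairwise record.

A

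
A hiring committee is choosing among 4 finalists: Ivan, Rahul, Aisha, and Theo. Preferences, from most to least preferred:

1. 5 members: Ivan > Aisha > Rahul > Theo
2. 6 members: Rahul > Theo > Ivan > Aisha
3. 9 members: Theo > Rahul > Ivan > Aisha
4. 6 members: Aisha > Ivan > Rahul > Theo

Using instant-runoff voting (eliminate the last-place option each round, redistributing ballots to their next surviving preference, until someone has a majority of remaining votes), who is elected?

Round 1: Ivan 5, Rahul 6, Aisha 6, Theo 9. Eliminate Ivan.
Round 2: Rahul 6, Aisha 11, Theo 9. Eliminate Rahul.
Round 3: Aisha 11, Theo 15. Theo has a majority.

Theo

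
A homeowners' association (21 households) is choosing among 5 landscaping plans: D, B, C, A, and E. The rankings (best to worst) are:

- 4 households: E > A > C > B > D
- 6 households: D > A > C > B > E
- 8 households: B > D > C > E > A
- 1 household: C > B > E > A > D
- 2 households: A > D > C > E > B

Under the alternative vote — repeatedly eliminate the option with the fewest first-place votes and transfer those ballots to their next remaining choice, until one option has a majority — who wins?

B

Round 1: D 6, B 8, C 1, A 2, E 4. Eliminate C.
Round 2: D 6, B 9, A 2, E 4. Eliminate A.
Round 3: D 8, B 9, E 4. Eliminate E.
Round 4: D 8, B 13. B has a majority.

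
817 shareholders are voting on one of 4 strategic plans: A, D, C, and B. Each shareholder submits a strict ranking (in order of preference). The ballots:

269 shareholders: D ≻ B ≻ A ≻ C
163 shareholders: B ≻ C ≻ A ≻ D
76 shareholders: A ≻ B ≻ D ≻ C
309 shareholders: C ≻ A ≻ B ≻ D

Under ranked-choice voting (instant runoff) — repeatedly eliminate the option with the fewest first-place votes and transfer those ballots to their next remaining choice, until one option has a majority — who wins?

C

Round 1: A 76, D 269, C 309, B 163. Eliminate A.
Round 2: D 269, C 309, B 239. Eliminate B.
Round 3: D 345, C 472. C has a majority.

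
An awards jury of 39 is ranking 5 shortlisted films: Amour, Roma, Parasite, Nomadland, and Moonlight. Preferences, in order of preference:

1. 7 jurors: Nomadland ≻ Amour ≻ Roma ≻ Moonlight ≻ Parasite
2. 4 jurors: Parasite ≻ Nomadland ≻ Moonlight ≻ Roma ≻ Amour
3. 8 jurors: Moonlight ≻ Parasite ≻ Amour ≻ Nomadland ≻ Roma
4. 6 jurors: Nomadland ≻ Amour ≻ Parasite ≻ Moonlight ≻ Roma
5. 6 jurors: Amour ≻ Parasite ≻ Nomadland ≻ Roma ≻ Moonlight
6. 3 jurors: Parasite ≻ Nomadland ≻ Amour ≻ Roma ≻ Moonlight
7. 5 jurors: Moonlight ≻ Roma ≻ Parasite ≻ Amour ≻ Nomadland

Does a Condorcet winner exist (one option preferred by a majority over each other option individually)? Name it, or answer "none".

none

Checking pairwise contests:
Parasite beats Amour 20–19.
Amour beats Roma 30–9.
Moonlight beats Parasite 20–19.
Parasite beats Nomadland 26–13.
Amour beats Moonlight 22–17.
Every option loses at least one head-to-head, so there is no Condorcet winner.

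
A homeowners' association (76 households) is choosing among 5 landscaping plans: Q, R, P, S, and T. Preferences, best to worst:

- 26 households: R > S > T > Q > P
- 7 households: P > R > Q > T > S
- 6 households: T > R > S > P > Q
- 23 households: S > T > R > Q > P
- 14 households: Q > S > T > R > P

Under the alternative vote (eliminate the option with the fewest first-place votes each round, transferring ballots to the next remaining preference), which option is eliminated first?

T

Round 1: Q 14, R 26, P 7, S 23, T 6. Eliminate T.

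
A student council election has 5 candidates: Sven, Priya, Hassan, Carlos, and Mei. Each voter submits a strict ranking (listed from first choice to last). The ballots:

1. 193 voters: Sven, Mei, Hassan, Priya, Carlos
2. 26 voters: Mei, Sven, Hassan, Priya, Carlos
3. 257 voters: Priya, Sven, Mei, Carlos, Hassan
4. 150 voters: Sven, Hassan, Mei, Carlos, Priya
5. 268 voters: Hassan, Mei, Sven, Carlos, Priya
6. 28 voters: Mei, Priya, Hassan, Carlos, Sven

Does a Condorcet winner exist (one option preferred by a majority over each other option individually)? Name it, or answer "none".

Sven vs Priya: 637–285 for Sven.
Sven vs Hassan: 626–296 for Sven.
Sven vs Carlos: 894–28 for Sven.
Sven vs Mei: 600–322 for Sven.
Sven beats every other option head-to-head.

Sven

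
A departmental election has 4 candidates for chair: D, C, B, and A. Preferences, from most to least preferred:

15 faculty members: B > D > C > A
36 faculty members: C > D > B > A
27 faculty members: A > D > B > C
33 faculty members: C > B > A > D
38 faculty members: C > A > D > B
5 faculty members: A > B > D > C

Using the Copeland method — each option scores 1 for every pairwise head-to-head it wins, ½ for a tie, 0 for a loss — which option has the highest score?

C

D: beats B; loses to C and A → score 1.
C: beats D, B, and A → score 3.
B: beats A; loses to D and C → score 1.
A: beats D; loses to C and B → score 1.
C has the best pairwise record.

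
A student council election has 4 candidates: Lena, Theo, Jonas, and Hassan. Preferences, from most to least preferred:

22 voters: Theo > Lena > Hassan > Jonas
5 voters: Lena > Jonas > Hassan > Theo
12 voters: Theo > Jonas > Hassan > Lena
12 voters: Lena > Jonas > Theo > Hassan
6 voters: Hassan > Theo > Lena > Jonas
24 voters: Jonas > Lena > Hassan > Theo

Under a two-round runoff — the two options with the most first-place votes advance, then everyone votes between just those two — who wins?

Round 1 first-place votes: Lena 17, Theo 34, Jonas 24, Hassan 6.
Theo and Jonas advance.
Runoff: Theo is preferred to Jonas by 40 voters; Jonas by 41.
Jonas wins the runoff.

Jonas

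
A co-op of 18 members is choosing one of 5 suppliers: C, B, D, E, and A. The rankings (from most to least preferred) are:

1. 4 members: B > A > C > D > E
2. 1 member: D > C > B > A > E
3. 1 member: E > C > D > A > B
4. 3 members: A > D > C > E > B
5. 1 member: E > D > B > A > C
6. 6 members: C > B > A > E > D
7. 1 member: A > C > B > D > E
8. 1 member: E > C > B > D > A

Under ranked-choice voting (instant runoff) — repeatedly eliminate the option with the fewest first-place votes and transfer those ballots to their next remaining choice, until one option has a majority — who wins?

C

Round 1: C 6, B 4, D 1, E 3, A 4. Eliminate D.
Round 2: C 7, B 4, E 3, A 4. Eliminate E.
Round 3: C 9, B 5, A 4. Eliminate A.
Round 4: C 13, B 5. C has a majority.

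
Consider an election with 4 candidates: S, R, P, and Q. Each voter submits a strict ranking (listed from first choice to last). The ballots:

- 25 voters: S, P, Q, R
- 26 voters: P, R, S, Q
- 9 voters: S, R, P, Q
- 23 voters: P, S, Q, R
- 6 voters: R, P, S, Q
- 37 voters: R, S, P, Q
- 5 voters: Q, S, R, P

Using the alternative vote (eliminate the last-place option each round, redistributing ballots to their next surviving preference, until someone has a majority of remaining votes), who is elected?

Round 1: S 34, R 43, P 49, Q 5. Eliminate Q.
Round 2: S 39, R 43, P 49. Eliminate S.
Round 3: R 57, P 74. P has a majority.

P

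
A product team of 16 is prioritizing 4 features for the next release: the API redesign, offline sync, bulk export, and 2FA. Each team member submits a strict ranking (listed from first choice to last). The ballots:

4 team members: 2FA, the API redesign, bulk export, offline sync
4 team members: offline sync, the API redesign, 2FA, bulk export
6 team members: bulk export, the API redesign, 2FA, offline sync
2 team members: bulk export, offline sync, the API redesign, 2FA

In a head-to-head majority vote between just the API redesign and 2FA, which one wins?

the API redesign

Voters preferring the API redesign to 2FA: 12; preferring 2FA to the API redesign: 4.
the API redesign wins the head-to-head.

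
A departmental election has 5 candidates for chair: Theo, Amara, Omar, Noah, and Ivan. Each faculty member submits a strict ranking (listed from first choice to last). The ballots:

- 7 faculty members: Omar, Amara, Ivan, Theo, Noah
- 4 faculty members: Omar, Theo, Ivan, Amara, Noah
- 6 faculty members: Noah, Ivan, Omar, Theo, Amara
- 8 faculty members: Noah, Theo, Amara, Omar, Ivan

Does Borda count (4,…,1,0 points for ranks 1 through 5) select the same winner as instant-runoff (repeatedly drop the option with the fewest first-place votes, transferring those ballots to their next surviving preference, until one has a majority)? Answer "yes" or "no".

Borda — scores: Theo 49, Amara 41, Omar 64, Noah 56, Ivan 40. Winner: Omar.
Instant-runoff — R1 Theo 0, Amara 0, Omar 11, Noah 14, Ivan 0 (Noah winner). Winner: Noah.
The two methods disagree.

no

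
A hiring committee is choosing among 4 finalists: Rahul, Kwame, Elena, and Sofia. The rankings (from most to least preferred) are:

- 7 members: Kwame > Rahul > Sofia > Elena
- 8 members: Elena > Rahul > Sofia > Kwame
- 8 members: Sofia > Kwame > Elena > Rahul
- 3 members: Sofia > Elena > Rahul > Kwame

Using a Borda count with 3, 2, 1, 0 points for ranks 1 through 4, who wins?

Sofia

Rahul: 7·2 + 8·2 + 8·0 + 3·1 = 33
Kwame: 7·3 + 8·0 + 8·2 + 3·0 = 37
Elena: 7·0 + 8·3 + 8·1 + 3·2 = 38
Sofia: 7·1 + 8·1 + 8·3 + 3·3 = 48
Sofia has the highest Borda score (48).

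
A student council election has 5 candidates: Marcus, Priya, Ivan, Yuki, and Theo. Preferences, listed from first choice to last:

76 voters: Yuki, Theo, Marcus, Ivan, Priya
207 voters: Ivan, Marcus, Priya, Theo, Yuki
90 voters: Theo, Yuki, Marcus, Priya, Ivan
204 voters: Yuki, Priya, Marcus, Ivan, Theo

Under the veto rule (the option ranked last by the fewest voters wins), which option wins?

Marcus

Last-place votes: Marcus 0, Priya 76, Ivan 90, Yuki 207, Theo 204.
Marcus is ranked last by the fewest voters, so Marcus wins.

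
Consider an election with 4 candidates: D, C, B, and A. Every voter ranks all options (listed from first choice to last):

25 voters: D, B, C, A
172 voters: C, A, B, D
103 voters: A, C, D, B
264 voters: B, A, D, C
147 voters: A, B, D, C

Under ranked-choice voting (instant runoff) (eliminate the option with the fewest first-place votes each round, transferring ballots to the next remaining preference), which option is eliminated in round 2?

C

Round 1: D 25, C 172, B 264, A 250. Eliminate D.
Round 2: C 172, B 289, A 250. Eliminate C.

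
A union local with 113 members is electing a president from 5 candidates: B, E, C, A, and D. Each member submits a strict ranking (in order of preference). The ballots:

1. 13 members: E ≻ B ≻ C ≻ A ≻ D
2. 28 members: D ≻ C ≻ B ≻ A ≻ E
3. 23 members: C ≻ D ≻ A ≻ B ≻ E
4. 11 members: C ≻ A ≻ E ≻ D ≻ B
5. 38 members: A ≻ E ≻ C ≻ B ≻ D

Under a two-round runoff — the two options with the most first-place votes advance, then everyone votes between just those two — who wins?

Round 1 first-place votes: B 0, E 13, C 34, A 38, D 28.
A and C advance.
Runoff: A is preferred to C by 38 voters; C by 75.
C wins the runoff.

C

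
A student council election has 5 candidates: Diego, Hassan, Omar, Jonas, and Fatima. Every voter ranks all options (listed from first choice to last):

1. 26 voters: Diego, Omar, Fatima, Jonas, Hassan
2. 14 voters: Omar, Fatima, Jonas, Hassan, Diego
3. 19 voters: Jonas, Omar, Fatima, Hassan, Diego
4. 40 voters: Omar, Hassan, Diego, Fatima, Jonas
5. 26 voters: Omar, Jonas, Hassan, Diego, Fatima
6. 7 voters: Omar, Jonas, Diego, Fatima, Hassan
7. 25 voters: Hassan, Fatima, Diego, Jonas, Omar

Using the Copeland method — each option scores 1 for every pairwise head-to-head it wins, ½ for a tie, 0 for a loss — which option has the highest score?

Omar

Diego: beats Jonas and Fatima; loses to Hassan and Omar → score 2.
Hassan: beats Diego and Fatima; loses to Omar and Jonas → score 2.
Omar: beats Diego, Hassan, Jonas, and Fatima → score 4.
Jonas: beats Hassan; loses to Diego, Omar, and Fatima → score 1.
Fatima: beats Jonas; loses to Diego, Hassan, and Omar → score 1.
Omar has the best pairwise record.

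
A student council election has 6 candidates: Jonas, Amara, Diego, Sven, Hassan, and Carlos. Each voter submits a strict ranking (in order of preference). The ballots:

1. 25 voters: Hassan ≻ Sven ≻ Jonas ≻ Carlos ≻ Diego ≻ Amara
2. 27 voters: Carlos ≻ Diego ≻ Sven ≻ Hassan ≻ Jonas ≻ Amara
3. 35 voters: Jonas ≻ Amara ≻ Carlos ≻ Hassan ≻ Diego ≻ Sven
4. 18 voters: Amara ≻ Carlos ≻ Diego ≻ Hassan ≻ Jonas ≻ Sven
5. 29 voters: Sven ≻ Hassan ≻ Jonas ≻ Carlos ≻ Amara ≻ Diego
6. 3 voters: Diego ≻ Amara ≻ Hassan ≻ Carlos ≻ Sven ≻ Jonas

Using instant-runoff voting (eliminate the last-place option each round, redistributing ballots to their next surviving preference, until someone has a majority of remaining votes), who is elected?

Carlos

Round 1: Jonas 35, Amara 18, Diego 3, Sven 29, Hassan 25, Carlos 27. Eliminate Diego.
Round 2: Jonas 35, Amara 21, Sven 29, Hassan 25, Carlos 27. Eliminate Amara.
Round 3: Jonas 35, Sven 29, Hassan 28, Carlos 45. Eliminate Hassan.
Round 4: Jonas 35, Sven 54, Carlos 48. Eliminate Jonas.
Round 5: Sven 54, Carlos 83. Carlos has a majority.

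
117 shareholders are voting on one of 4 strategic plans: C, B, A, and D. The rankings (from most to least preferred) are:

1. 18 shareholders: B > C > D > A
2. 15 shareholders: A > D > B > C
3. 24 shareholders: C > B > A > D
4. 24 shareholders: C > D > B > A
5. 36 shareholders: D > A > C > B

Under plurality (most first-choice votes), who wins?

C

First-place votes: C 48, B 18, A 15, D 36.
C has the most first-place votes.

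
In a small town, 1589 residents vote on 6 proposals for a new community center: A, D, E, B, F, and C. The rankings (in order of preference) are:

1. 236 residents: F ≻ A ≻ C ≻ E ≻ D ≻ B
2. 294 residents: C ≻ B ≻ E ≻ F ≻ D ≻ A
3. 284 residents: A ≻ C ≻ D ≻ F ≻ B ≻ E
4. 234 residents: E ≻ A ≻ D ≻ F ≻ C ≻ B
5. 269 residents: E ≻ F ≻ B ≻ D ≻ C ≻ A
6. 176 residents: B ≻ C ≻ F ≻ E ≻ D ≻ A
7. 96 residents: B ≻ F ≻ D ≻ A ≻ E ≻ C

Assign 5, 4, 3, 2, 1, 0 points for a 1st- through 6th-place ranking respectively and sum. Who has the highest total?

F

A: 236·4 + 294·0 + 284·5 + 234·4 + 269·0 + 176·0 + 96·2 = 3492
D: 236·1 + 294·1 + 284·3 + 234·3 + 269·2 + 176·1 + 96·3 = 3086
E: 236·2 + 294·3 + 284·0 + 234·5 + 269·5 + 176·2 + 96·1 = 4317
B: 236·0 + 294·4 + 284·1 + 234·0 + 269·3 + 176·5 + 96·5 = 3627
F: 236·5 + 294·2 + 284·2 + 234·2 + 269·4 + 176·3 + 96·4 = 4792
C: 236·3 + 294·5 + 284·4 + 234·1 + 269·1 + 176·4 + 96·0 = 4521
F has the highest Borda score (4792).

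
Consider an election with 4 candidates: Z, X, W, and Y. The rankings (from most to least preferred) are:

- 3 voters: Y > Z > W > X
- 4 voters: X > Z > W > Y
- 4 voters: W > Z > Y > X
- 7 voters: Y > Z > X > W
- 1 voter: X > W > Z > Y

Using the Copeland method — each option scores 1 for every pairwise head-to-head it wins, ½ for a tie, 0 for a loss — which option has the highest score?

Y

Z: beats X and W; loses to Y → score 2.
X: beats W; loses to Z and Y → score 1.
W: loses to Z, X, and Y → score 0.
Y: beats Z, X, and W → score 3.
Y has the best pairwise record.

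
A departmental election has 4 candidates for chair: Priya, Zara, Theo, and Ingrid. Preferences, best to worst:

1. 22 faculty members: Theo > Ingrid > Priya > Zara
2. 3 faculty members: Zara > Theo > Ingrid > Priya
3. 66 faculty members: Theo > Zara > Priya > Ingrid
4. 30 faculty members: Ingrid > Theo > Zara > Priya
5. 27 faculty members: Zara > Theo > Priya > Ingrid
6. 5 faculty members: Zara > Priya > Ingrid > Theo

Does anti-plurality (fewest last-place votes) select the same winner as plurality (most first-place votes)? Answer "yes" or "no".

Anti-plurality — last-place votes: Priya 33, Zara 22, Theo 5, Ingrid 93. Winner: Theo.
Plurality — first-place votes: Priya 0, Zara 35, Theo 88, Ingrid 30. Winner: Theo.
The two methods agree.

yes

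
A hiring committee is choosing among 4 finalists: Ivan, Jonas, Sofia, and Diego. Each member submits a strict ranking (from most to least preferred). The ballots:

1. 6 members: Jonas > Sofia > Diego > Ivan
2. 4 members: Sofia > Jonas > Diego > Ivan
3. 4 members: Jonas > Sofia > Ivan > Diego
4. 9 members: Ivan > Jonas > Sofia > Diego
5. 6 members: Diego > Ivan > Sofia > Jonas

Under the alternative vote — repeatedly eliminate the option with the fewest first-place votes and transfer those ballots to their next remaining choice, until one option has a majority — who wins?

Ivan

Round 1: Ivan 9, Jonas 10, Sofia 4, Diego 6. Eliminate Sofia.
Round 2: Ivan 9, Jonas 14, Diego 6. Eliminate Diego.
Round 3: Ivan 15, Jonas 14. Ivan has a majority.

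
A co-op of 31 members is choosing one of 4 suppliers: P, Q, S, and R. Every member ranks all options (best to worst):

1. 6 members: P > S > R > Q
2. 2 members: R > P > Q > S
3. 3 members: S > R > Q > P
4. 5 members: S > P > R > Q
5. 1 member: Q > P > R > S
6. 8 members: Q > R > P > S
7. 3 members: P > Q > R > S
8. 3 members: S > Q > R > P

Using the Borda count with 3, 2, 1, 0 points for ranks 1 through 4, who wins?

P: 6·3 + 2·2 + 3·0 + 5·2 + 1·2 + 8·1 + 3·3 + 3·0 = 51
Q: 6·0 + 2·1 + 3·1 + 5·0 + 1·3 + 8·3 + 3·2 + 3·2 = 44
S: 6·2 + 2·0 + 3·3 + 5·3 + 1·0 + 8·0 + 3·0 + 3·3 = 45
R: 6·1 + 2·3 + 3·2 + 5·1 + 1·1 + 8·2 + 3·1 + 3·1 = 46
P has the highest Borda score (51).

P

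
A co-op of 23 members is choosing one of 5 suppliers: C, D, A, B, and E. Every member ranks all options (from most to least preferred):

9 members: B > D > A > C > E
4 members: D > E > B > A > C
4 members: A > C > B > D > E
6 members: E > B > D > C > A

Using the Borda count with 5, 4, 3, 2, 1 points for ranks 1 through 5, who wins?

B

C: 9·2 + 4·1 + 4·4 + 6·2 = 50
D: 9·4 + 4·5 + 4·2 + 6·3 = 82
A: 9·3 + 4·2 + 4·5 + 6·1 = 61
B: 9·5 + 4·3 + 4·3 + 6·4 = 93
E: 9·1 + 4·4 + 4·1 + 6·5 = 59
B has the highest Borda score (93).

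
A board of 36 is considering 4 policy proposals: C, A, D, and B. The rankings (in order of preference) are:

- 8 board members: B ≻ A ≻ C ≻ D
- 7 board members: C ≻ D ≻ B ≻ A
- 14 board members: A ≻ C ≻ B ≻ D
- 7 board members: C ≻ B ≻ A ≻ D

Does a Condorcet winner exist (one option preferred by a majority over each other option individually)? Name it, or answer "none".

none

Checking pairwise contests:
A beats C 22–14.
B beats A 22–14.
C beats D 36–0.
C beats B 28–8.
Every option loses at least one head-to-head, so there is no Condorcet winner.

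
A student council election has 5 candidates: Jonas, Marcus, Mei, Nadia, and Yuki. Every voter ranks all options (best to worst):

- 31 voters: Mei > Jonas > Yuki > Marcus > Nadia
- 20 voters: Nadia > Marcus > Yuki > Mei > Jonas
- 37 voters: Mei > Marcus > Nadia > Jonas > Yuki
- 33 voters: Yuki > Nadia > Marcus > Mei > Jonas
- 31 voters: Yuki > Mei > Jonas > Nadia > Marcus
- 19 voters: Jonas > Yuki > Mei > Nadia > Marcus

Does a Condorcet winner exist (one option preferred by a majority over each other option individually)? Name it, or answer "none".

Checking pairwise contests:
Marcus beats Jonas 90–81.
Mei beats Marcus 118–53.
Yuki beats Mei 103–68.
Mei beats Nadia 118–53.
Jonas beats Yuki 87–84.
Every option loses at least one head-to-head, so there is no Condorcet winner.

none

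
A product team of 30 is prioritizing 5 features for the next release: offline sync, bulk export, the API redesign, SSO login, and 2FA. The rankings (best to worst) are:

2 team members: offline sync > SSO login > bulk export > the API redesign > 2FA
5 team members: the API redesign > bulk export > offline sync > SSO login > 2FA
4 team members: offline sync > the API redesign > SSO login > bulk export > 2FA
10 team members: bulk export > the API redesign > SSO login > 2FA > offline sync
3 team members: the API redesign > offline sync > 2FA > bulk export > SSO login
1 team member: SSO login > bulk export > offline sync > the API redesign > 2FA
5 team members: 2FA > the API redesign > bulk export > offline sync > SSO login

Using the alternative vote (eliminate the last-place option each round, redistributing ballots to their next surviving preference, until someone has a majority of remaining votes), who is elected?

Round 1: offline sync 6, bulk export 10, the API redesign 8, SSO login 1, 2FA 5. Eliminate SSO login.
Round 2: offline sync 6, bulk export 11, the API redesign 8, 2FA 5. Eliminate 2FA.
Round 3: offline sync 6, bulk export 11, the API redesign 13. Eliminate offline sync.
Round 4: bulk export 13, the API redesign 17. The API redesign has a majority.

the API redesign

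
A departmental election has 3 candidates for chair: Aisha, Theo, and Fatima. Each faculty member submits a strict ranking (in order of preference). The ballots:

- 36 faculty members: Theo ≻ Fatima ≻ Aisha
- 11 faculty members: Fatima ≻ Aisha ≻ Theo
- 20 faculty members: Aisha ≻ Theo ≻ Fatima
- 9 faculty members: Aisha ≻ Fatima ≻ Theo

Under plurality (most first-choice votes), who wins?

First-place votes: Aisha 29, Theo 36, Fatima 11.
Theo has the most first-place votes.

Theo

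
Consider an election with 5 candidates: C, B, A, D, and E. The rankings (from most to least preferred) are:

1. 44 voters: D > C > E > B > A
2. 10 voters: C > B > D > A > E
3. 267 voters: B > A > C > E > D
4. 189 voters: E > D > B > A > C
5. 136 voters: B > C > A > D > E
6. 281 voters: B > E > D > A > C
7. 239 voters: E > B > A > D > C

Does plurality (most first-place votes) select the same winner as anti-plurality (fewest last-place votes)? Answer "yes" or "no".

yes

Plurality — first-place votes: C 10, B 684, A 0, D 44, E 428. Winner: B.
Anti-plurality — last-place votes: C 709, B 0, A 44, D 267, E 146. Winner: B.
The two methods agree.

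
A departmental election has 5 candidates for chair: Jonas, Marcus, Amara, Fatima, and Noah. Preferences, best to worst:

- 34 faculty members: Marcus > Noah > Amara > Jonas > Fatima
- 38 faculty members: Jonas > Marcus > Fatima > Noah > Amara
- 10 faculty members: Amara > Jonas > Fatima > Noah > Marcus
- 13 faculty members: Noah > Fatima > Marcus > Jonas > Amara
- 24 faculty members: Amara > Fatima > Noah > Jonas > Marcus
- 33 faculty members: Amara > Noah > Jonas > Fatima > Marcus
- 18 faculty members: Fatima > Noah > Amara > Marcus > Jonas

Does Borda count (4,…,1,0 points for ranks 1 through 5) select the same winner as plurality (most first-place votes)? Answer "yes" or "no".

Borda — scores: Jonas 319, Marcus 294, Amara 372, Fatima 312, Noah 403. Winner: Noah.
Plurality — first-place votes: Jonas 38, Marcus 34, Amara 67, Fatima 18, Noah 13. Winner: Amara.
The two methods disagree.

no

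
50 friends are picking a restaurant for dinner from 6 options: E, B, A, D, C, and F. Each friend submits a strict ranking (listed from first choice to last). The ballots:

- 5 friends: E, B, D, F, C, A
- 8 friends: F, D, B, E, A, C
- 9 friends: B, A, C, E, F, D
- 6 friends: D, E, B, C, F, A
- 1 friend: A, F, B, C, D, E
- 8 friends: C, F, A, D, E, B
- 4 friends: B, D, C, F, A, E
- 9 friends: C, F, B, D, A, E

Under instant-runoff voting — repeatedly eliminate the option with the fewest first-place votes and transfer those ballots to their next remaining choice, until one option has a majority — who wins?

B

Round 1: E 5, B 13, A 1, D 6, C 17, F 8. Eliminate A.
Round 2: E 5, B 13, D 6, C 17, F 9. Eliminate E.
Round 3: B 18, D 6, C 17, F 9. Eliminate D.
Round 4: B 24, C 17, F 9. Eliminate F.
Round 5: B 33, C 17. B has a majority.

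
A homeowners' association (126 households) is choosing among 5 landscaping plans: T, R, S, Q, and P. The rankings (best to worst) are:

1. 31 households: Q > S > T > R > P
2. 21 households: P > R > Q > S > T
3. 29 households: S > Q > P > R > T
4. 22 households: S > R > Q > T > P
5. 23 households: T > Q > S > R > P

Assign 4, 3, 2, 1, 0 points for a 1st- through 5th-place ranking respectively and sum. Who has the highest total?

Q

T: 31·2 + 21·0 + 29·0 + 22·1 + 23·4 = 176
R: 31·1 + 21·3 + 29·1 + 22·3 + 23·1 = 212
S: 31·3 + 21·1 + 29·4 + 22·4 + 23·2 = 364
Q: 31·4 + 21·2 + 29·3 + 22·2 + 23·3 = 366
P: 31·0 + 21·4 + 29·2 + 22·0 + 23·0 = 142
Q has the highest Borda score (366).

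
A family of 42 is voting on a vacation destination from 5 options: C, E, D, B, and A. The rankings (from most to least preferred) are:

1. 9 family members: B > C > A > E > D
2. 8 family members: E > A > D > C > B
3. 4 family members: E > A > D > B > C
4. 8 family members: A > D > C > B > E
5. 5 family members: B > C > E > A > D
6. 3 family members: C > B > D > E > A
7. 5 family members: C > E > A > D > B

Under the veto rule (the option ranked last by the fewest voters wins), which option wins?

A

Last-place votes: C 4, E 8, D 14, B 13, A 3.
A is ranked last by the fewest voters, so A wins.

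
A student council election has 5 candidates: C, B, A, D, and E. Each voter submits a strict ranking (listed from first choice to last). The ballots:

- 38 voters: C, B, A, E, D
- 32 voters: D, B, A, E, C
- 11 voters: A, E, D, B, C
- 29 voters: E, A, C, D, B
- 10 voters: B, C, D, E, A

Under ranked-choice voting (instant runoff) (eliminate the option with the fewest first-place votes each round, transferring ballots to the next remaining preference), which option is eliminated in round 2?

A

Round 1: C 38, B 10, A 11, D 32, E 29. Eliminate B.
Round 2: C 48, A 11, D 32, E 29. Eliminate A.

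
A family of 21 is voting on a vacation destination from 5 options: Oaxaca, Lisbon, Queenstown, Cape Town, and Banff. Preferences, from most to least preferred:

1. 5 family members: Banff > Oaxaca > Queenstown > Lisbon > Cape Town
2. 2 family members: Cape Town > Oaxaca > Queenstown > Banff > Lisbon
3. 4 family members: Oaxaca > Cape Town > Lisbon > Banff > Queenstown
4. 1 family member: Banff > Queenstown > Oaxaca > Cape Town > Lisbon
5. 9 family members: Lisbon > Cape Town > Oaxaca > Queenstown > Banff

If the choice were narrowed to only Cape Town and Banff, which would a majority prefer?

Voters preferring Cape Town to Banff: 15; preferring Banff to Cape Town: 6.
Cape Town wins the head-to-head.

Cape Town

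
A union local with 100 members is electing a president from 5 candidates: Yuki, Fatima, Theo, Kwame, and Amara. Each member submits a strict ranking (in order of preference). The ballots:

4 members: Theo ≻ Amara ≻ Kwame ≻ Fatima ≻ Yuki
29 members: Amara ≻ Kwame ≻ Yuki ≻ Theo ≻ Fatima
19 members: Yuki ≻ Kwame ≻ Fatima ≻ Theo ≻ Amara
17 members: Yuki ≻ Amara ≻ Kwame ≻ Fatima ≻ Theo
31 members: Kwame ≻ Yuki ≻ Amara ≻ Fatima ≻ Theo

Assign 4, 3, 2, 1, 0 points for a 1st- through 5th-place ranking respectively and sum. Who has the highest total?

Yuki: 4·0 + 29·2 + 19·4 + 17·4 + 31·3 = 295
Fatima: 4·1 + 29·0 + 19·2 + 17·1 + 31·1 = 90
Theo: 4·4 + 29·1 + 19·1 + 17·0 + 31·0 = 64
Kwame: 4·2 + 29·3 + 19·3 + 17·2 + 31·4 = 310
Amara: 4·3 + 29·4 + 19·0 + 17·3 + 31·2 = 241
Kwame has the highest Borda score (310).

Kwame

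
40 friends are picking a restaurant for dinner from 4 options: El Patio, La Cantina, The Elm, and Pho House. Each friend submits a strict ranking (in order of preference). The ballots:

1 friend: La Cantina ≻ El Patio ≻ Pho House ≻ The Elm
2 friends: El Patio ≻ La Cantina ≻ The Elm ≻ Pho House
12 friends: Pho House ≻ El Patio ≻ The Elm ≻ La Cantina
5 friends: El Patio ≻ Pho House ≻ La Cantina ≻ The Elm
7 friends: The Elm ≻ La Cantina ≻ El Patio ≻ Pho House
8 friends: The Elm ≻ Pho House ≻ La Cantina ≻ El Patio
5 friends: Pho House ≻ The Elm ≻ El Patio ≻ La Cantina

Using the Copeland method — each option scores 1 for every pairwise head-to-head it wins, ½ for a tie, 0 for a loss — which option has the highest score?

Pho House

El Patio: beats La Cantina; ties The Elm; loses to Pho House → score 1.5.
La Cantina: loses to El Patio, The Elm, and Pho House → score 0.
The Elm: beats La Cantina; ties El Patio; loses to Pho House → score 1.5.
Pho House: beats El Patio, La Cantina, and The Elm → score 3.
Pho House has the best pairwise record.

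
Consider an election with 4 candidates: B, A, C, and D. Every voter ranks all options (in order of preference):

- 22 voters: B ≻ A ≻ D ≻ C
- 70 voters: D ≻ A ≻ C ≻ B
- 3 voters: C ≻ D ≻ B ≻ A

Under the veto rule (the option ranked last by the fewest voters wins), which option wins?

D

Last-place votes: B 70, A 3, C 22, D 0.
D is ranked last by the fewest voters, so D wins.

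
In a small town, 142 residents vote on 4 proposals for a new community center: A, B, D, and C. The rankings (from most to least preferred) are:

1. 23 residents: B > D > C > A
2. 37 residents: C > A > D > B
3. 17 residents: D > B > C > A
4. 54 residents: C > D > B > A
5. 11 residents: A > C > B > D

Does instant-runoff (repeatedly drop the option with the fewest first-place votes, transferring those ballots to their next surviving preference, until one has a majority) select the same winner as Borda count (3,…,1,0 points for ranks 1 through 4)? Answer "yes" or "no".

Instant-runoff — R1 A 11, B 23, D 17, C 91 (C winner). Winner: C.
Borda — scores: A 107, B 168, D 242, C 335. Winner: C.
The two methods agree.

yes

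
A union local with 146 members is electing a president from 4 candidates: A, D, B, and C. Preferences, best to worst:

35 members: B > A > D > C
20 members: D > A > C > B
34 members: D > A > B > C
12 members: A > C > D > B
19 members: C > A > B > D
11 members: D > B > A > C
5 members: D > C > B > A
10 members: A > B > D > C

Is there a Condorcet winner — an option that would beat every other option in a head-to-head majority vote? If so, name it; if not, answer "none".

A

A vs D: 76–70 for A.
A vs B: 95–51 for A.
A vs C: 122–24 for A.
A beats every other option head-to-head.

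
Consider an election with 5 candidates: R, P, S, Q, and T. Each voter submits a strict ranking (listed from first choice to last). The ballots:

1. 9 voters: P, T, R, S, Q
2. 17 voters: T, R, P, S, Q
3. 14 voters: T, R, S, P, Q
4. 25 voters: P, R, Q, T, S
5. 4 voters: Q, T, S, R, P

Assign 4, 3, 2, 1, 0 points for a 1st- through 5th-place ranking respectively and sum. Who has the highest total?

R

R: 9·2 + 17·3 + 14·3 + 25·3 + 4·1 = 190
P: 9·4 + 17·2 + 14·1 + 25·4 + 4·0 = 184
S: 9·1 + 17·1 + 14·2 + 25·0 + 4·2 = 62
Q: 9·0 + 17·0 + 14·0 + 25·2 + 4·4 = 66
T: 9·3 + 17·4 + 14·4 + 25·1 + 4·3 = 188
R has the highest Borda score (190).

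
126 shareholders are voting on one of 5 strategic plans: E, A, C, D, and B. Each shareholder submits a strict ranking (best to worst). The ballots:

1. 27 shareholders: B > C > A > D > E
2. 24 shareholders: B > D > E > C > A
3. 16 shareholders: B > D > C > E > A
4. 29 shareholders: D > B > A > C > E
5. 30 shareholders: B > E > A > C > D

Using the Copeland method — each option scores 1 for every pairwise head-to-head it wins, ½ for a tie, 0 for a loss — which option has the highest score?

B

E: beats A; loses to C, D, and B → score 1.
A: loses to E, C, D, and B → score 0.
C: beats E and A; loses to D and B → score 2.
D: beats E, A, and C; loses to B → score 3.
B: beats E, A, C, and D → score 4.
B has the best pairwise record.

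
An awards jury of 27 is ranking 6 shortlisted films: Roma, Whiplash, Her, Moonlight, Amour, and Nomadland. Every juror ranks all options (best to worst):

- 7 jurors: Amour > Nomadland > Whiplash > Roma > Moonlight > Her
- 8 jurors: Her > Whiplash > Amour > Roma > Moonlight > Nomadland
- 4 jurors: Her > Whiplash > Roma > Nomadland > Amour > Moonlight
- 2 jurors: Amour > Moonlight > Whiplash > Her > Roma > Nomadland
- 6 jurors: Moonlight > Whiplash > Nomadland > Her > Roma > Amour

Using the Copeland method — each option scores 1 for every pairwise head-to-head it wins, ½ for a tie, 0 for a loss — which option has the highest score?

Whiplash

Roma: beats Moonlight and Nomadland; loses to Whiplash, Her, and Amour → score 2.
Whiplash: beats Roma, Her, Moonlight, Amour, and Nomadland → score 5.
Her: beats Roma, Amour, and Nomadland; loses to Whiplash and Moonlight → score 3.
Moonlight: beats Her and Nomadland; loses to Roma, Whiplash, and Amour → score 2.
Amour: beats Roma, Moonlight, and Nomadland; loses to Whiplash and Her → score 3.
Nomadland: loses to Roma, Whiplash, Her, Moonlight, and Amour → score 0.
Whiplash has the best pairwise record.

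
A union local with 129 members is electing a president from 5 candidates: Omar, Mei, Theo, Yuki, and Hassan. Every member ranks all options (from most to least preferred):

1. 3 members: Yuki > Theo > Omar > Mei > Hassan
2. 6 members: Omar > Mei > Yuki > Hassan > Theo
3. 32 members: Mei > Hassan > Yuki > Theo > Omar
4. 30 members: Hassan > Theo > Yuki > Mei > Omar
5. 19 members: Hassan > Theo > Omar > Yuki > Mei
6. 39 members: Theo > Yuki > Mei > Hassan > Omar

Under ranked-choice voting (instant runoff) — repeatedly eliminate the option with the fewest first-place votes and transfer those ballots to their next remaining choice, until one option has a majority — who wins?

Hassan

Round 1: Omar 6, Mei 32, Theo 39, Yuki 3, Hassan 49. Eliminate Yuki.
Round 2: Omar 6, Mei 32, Theo 42, Hassan 49. Eliminate Omar.
Round 3: Mei 38, Theo 42, Hassan 49. Eliminate Mei.
Round 4: Theo 42, Hassan 87. Hassan has a majority.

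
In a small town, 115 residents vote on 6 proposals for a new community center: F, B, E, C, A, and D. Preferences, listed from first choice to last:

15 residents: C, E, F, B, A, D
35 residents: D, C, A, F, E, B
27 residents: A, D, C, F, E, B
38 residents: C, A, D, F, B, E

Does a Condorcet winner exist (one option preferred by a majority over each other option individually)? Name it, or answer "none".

none

Checking pairwise contests:
C beats F 115–0.
F beats B 115–0.
F beats E 100–15.
D beats C 62–53.
C beats A 88–27.
A beats D 80–35.
Every option loses at least one head-to-head, so there is no Condorcet winner.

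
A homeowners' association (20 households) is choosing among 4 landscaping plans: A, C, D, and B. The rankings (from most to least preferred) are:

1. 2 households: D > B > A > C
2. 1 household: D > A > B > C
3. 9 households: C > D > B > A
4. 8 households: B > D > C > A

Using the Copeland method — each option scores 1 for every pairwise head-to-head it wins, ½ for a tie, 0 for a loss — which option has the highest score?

A: loses to C, D, and B → score 0.
C: beats A; loses to D and B → score 1.
D: beats A, C, and B → score 3.
B: beats A and C; loses to D → score 2.
D has the best pairwise record.

D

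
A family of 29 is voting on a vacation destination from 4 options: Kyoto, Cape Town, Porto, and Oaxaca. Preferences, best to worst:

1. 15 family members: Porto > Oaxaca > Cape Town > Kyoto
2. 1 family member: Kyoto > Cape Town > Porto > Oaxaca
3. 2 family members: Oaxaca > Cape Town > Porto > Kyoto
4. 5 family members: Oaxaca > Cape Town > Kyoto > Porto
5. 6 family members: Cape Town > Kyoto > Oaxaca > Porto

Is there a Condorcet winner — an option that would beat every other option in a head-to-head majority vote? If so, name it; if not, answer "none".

Porto

Porto vs Kyoto: 17–12 for Porto.
Porto vs Cape Town: 15–14 for Porto.
Porto vs Oaxaca: 16–13 for Porto.
Porto beats every other option head-to-head.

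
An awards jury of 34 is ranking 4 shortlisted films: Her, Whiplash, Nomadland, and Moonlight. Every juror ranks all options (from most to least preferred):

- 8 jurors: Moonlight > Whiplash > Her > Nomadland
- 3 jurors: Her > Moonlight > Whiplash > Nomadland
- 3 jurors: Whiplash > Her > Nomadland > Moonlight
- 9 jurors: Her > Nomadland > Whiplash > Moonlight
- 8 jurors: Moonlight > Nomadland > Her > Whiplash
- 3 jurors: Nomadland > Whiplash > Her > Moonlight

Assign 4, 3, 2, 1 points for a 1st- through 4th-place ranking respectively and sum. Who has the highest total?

Her

Her: 8·2 + 3·4 + 3·3 + 9·4 + 8·2 + 3·2 = 95
Whiplash: 8·3 + 3·2 + 3·4 + 9·2 + 8·1 + 3·3 = 77
Nomadland: 8·1 + 3·1 + 3·2 + 9·3 + 8·3 + 3·4 = 80
Moonlight: 8·4 + 3·3 + 3·1 + 9·1 + 8·4 + 3·1 = 88
Her has the highest Borda score (95).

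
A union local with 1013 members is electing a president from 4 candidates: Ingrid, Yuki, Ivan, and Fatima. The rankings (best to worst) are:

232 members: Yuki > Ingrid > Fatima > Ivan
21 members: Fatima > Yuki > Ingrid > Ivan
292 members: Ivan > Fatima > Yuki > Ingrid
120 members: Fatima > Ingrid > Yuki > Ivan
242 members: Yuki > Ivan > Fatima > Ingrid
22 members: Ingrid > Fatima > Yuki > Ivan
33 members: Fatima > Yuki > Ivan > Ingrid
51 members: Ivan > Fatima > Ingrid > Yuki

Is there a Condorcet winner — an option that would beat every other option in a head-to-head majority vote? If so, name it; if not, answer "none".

none

Checking pairwise contests:
Yuki beats Ingrid 820–193.
Fatima beats Yuki 539–474.
Yuki beats Ivan 670–343.
Ivan beats Fatima 585–428.
Every option loses at least one head-to-head, so there is no Condorcet winner.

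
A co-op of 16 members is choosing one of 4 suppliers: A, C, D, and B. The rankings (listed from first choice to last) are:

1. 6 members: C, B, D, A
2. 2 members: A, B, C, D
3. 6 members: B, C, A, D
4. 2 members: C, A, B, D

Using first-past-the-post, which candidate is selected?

C

First-place votes: A 2, C 8, D 0, B 6.
C has the most first-place votes.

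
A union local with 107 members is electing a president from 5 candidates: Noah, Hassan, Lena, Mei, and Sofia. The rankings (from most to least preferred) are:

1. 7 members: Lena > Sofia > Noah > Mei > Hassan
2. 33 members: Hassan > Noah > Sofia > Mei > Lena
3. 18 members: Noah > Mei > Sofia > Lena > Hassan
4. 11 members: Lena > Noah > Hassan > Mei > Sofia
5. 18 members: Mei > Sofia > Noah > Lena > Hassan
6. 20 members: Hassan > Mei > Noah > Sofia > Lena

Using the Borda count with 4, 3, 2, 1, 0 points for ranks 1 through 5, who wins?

Noah

Noah: 7·2 + 33·3 + 18·4 + 11·3 + 18·2 + 20·2 = 294
Hassan: 7·0 + 33·4 + 18·0 + 11·2 + 18·0 + 20·4 = 234
Lena: 7·4 + 33·0 + 18·1 + 11·4 + 18·1 + 20·0 = 108
Mei: 7·1 + 33·1 + 18·3 + 11·1 + 18·4 + 20·3 = 237
Sofia: 7·3 + 33·2 + 18·2 + 11·0 + 18·3 + 20·1 = 197
Noah has the highest Borda score (294).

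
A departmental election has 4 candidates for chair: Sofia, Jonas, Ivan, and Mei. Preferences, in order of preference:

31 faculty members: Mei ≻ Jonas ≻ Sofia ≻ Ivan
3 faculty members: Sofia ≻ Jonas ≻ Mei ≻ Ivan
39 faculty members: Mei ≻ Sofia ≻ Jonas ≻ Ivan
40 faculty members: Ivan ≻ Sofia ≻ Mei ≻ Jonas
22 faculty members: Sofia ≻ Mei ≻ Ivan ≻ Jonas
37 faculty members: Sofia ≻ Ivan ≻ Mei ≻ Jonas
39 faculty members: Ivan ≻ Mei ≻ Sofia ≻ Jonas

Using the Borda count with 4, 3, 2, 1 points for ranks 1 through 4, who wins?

Sofia

Sofia: 31·2 + 3·4 + 39·3 + 40·3 + 22·4 + 37·4 + 39·2 = 625
Jonas: 31·3 + 3·3 + 39·2 + 40·1 + 22·1 + 37·1 + 39·1 = 318
Ivan: 31·1 + 3·1 + 39·1 + 40·4 + 22·2 + 37·3 + 39·4 = 544
Mei: 31·4 + 3·2 + 39·4 + 40·2 + 22·3 + 37·2 + 39·3 = 623
Sofia has the highest Borda score (625).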